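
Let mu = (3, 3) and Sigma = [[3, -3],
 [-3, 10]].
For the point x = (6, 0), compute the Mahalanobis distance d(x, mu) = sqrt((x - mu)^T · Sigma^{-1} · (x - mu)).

Step 1 — centre the observation: (x - mu) = (3, -3).

Step 2 — invert Sigma. det(Sigma) = 3·10 - (-3)² = 21.
  Sigma^{-1} = (1/det) · [[d, -b], [-b, a]] = [[0.4762, 0.1429],
 [0.1429, 0.1429]].

Step 3 — form the quadratic (x - mu)^T · Sigma^{-1} · (x - mu):
  Sigma^{-1} · (x - mu) = (1, 0).
  (x - mu)^T · [Sigma^{-1} · (x - mu)] = (3)·(1) + (-3)·(0) = 3.

Step 4 — take square root: d = √(3) ≈ 1.7321.

d(x, mu) = √(3) ≈ 1.7321


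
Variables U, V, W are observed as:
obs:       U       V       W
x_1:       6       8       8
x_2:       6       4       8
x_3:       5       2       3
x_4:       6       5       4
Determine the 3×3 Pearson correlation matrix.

Step 1 — column means:
  mean(U) = (6 + 6 + 5 + 6) / 4 = 23/4 = 5.75
  mean(V) = (8 + 4 + 2 + 5) / 4 = 19/4 = 4.75
  mean(W) = (8 + 8 + 3 + 4) / 4 = 23/4 = 5.75

Step 2 — sample variances and covariances s[i,j] = (1/(n-1)) · Σ_k (x_{k,i} - mean_i) · (x_{k,j} - mean_j), with n-1 = 3:
  s[U,U] = ((0.25)·(0.25) + (0.25)·(0.25) + (-0.75)·(-0.75) + (0.25)·(0.25)) / 3 = 0.75/3 = 0.25
  s[U,V] = ((0.25)·(3.25) + (0.25)·(-0.75) + (-0.75)·(-2.75) + (0.25)·(0.25)) / 3 = 2.75/3 = 0.9167
  s[U,W] = ((0.25)·(2.25) + (0.25)·(2.25) + (-0.75)·(-2.75) + (0.25)·(-1.75)) / 3 = 2.75/3 = 0.9167
  s[V,V] = ((3.25)·(3.25) + (-0.75)·(-0.75) + (-2.75)·(-2.75) + (0.25)·(0.25)) / 3 = 18.75/3 = 6.25
  s[V,W] = ((3.25)·(2.25) + (-0.75)·(2.25) + (-2.75)·(-2.75) + (0.25)·(-1.75)) / 3 = 12.75/3 = 4.25
  s[W,W] = ((2.25)·(2.25) + (2.25)·(2.25) + (-2.75)·(-2.75) + (-1.75)·(-1.75)) / 3 = 20.75/3 = 6.9167
  Sample standard deviations s_i = √(s[i,i]):
  s(U) = √(0.25) = 0.5
  s(V) = √(6.25) = 2.5
  s(W) = √(6.9167) = 2.63

Step 3 — r_{ij} = s_{ij} / (s_i · s_j):
  r[U,U] = 1 (diagonal).
  r[U,V] = 0.9167 / (0.5 · 2.5) = 0.9167 / 1.25 = 0.7333
  r[U,W] = 0.9167 / (0.5 · 2.63) = 0.9167 / 1.315 = 0.6971
  r[V,V] = 1 (diagonal).
  r[V,W] = 4.25 / (2.5 · 2.63) = 4.25 / 6.5749 = 0.6464
  r[W,W] = 1 (diagonal).

R is symmetric with unit diagonal. Assembling:

R = [[1, 0.7333, 0.6971],
 [0.7333, 1, 0.6464],
 [0.6971, 0.6464, 1]]


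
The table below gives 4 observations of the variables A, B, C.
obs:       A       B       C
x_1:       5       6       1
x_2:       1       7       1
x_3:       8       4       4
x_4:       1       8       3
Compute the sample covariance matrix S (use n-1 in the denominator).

Step 1 — column means:
  mean(A) = (5 + 1 + 8 + 1) / 4 = 15/4 = 3.75
  mean(B) = (6 + 7 + 4 + 8) / 4 = 25/4 = 6.25
  mean(C) = (1 + 1 + 4 + 3) / 4 = 9/4 = 2.25

Step 2 — sample covariance S[i,j] = (1/(n-1)) · Σ_k (x_{k,i} - mean_i) · (x_{k,j} - mean_j), with n-1 = 3.
  S[A,A] = ((1.25)·(1.25) + (-2.75)·(-2.75) + (4.25)·(4.25) + (-2.75)·(-2.75)) / 3 = 34.75/3 = 11.5833
  S[A,B] = ((1.25)·(-0.25) + (-2.75)·(0.75) + (4.25)·(-2.25) + (-2.75)·(1.75)) / 3 = -16.75/3 = -5.5833
  S[A,C] = ((1.25)·(-1.25) + (-2.75)·(-1.25) + (4.25)·(1.75) + (-2.75)·(0.75)) / 3 = 7.25/3 = 2.4167
  S[B,B] = ((-0.25)·(-0.25) + (0.75)·(0.75) + (-2.25)·(-2.25) + (1.75)·(1.75)) / 3 = 8.75/3 = 2.9167
  S[B,C] = ((-0.25)·(-1.25) + (0.75)·(-1.25) + (-2.25)·(1.75) + (1.75)·(0.75)) / 3 = -3.25/3 = -1.0833
  S[C,C] = ((-1.25)·(-1.25) + (-1.25)·(-1.25) + (1.75)·(1.75) + (0.75)·(0.75)) / 3 = 6.75/3 = 2.25

S is symmetric (S[j,i] = S[i,j]). Assembling:

S = [[11.5833, -5.5833, 2.4167],
 [-5.5833, 2.9167, -1.0833],
 [2.4167, -1.0833, 2.25]]


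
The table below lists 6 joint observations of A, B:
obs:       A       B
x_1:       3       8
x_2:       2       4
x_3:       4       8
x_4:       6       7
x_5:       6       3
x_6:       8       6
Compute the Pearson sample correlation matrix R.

Step 1 — column means:
  mean(A) = (3 + 2 + 4 + 6 + 6 + 8) / 6 = 29/6 = 4.8333
  mean(B) = (8 + 4 + 8 + 7 + 3 + 6) / 6 = 36/6 = 6

Step 2 — sample variances and covariances s[i,j] = (1/(n-1)) · Σ_k (x_{k,i} - mean_i) · (x_{k,j} - mean_j), with n-1 = 5:
  s[A,A] = ((-1.8333)·(-1.8333) + (-2.8333)·(-2.8333) + (-0.8333)·(-0.8333) + (1.1667)·(1.1667) + (1.1667)·(1.1667) + (3.1667)·(3.1667)) / 5 = 24.8333/5 = 4.9667
  s[A,B] = ((-1.8333)·(2) + (-2.8333)·(-2) + (-0.8333)·(2) + (1.1667)·(1) + (1.1667)·(-3) + (3.1667)·(0)) / 5 = -2/5 = -0.4
  s[B,B] = ((2)·(2) + (-2)·(-2) + (2)·(2) + (1)·(1) + (-3)·(-3) + (0)·(0)) / 5 = 22/5 = 4.4
  Sample standard deviations s_i = √(s[i,i]):
  s(A) = √(4.9667) = 2.2286
  s(B) = √(4.4) = 2.0976

Step 3 — r_{ij} = s_{ij} / (s_i · s_j):
  r[A,A] = 1 (diagonal).
  r[A,B] = -0.4 / (2.2286 · 2.0976) = -0.4 / 4.6748 = -0.0856
  r[B,B] = 1 (diagonal).

R is symmetric with unit diagonal. Assembling:

R = [[1, -0.0856],
 [-0.0856, 1]]


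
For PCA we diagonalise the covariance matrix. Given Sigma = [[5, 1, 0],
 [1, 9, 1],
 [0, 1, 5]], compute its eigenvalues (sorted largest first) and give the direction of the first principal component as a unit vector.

Step 1 — characteristic polynomial p(λ) = det(λI - Sigma) = λ³ - tr·λ² + c_1·λ - det, where tr = trace, c_1 = sum of the principal 2×2 minors, det = det(Sigma):
  tr = 5 + 9 + 5 = 19,
  c_1 = (5·9 - (1)²) + (5·5 - (0)²) + (9·5 - (1)²) = 44 + 25 + 44 = 113,
  det = 5·(9·5 - (1)²) - (1)·((1)·5 - (1)·(0)) + (0)·((1)·(1) - 9·(0)) = 5·(44) - (1)·(5) + (0)·(1) = 215.
  So p(λ) = λ³ - 19λ² + 113λ - 215.
Step 2 — look for an integer root (rational root theorem: any rational root is an integer divisor of 215). Testing λ = 5:
  p(5) = 125 - 475 + 565 - 215 = 0  ✓
  Dividing out (λ - 5): p(λ) = (λ - 5)(λ² - 14λ + 43).
Step 3 — remaining eigenvalues from the quadratic λ² - 14λ + 43 = 0:
  Δ = 14² - 4·43 = 196 - 172 = 24,  λ = (14 ± √24)/2 = (14 ± 4.899)/2 ≈ 9.4495 or 4.5505.
  Sorted: λ_1 = 9.4495,  λ_2 = 5,  λ_3 = 4.5505  (check: sum = 19 = tr ✓).

Step 4 — unit eigenvector for λ_1 ≈ 9.4495: v spans the null space of (Sigma - λ_1 I), whose rows are
  r_1 = (-4.4495, 1, 0),  r_2 = (1, -0.4495, 1),  r_3 = (0, 1, -4.4495).
  v is orthogonal to every row, so take v ∝ r_1 × r_2 = ((1)·(1) - (0)·(-0.4495), (0)·(1) - (-4.4495)·(1), (-4.4495)·(-0.4495) - (1)·(1)) ≈ (1, 4.4495, 1).
  Let u = (1, 4.4495, 1).
  ||u|| = √((1)² + (4.4495)² + (1)²) = √(21.798) ≈ 4.6688,  v_1 = u/||u|| ≈ (0.2142, 0.953, 0.2142) (||v_1|| = 1).

λ_1 = 9.4495,  λ_2 = 5,  λ_3 = 4.5505;  v_1 ≈ (0.2142, 0.953, 0.2142)


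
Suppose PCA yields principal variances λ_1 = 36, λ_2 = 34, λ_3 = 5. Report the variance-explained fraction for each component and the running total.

Step 1 — total variance = trace(Sigma) = Σ λ_i = 36 + 34 + 5 = 75.

Step 2 — fraction explained by component i = λ_i / Σ λ:
  PC1: 36/75 = 0.48
  PC2: 34/75 = 0.4533
  PC3: 5/75 = 0.0667

Step 3 — cumulative fraction after k components = (λ_1 + ... + λ_k) / Σ λ:
  k = 1: 36/75 = 0.48
  k = 2: (36 + 34)/75 = 70/75 = 0.9333
  k = 3: (36 + 34 + 5)/75 = 75/75 = 1

Summary (fraction, with percent):

explained: PC1 0.48 (48%), PC2 0.4533 (45.33%), PC3 0.0667 (6.67%);  cumulative: 0.48, 0.9333, 1


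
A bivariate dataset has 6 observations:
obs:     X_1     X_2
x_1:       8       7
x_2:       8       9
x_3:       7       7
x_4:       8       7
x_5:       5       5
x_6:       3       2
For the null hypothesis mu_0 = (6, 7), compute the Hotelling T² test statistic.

Step 1 — sample mean vector:
  mean(X_1) = (8 + 8 + 7 + 8 + 5 + 3) / 6 = 39/6 = 6.5
  mean(X_2) = (7 + 9 + 7 + 7 + 5 + 2) / 6 = 37/6 = 6.1667
  x̄ = (6.5, 6.1667),  deviation x̄ - mu_0 = (6.5, 6.1667) - (6, 7) = (0.5, -0.8333).

Step 2 — sample covariance matrix, S[i,j] = (1/(n-1)) · Σ_k (x_{k,i} - mean_i) · (x_{k,j} - mean_j), divisor n-1 = 5:
  S[X_1,X_1] = ((1.5)·(1.5) + (1.5)·(1.5) + (0.5)·(0.5) + (1.5)·(1.5) + (-1.5)·(-1.5) + (-3.5)·(-3.5)) / 5 = 21.5/5 = 4.3
  S[X_1,X_2] = ((1.5)·(0.8333) + (1.5)·(2.8333) + (0.5)·(0.8333) + (1.5)·(0.8333) + (-1.5)·(-1.1667) + (-3.5)·(-4.1667)) / 5 = 23.5/5 = 4.7
  S[X_2,X_2] = ((0.8333)·(0.8333) + (2.8333)·(2.8333) + (0.8333)·(0.8333) + (0.8333)·(0.8333) + (-1.1667)·(-1.1667) + (-4.1667)·(-4.1667)) / 5 = 28.8333/5 = 5.7667
  S = [[4.3, 4.7],
 [4.7, 5.7667]].

Step 3 — invert S. det(S) = 4.3·5.7667 - (4.7)² = 2.7067.
  S^{-1} = (1/det) · [[d, -b], [-b, a]] = [[2.1305, -1.7365],
 [-1.7365, 1.5887]].

Step 4 — quadratic form (x̄ - mu_0)^T · S^{-1} · (x̄ - mu_0):
  S^{-1} · (x̄ - mu_0) = (2.5123, -2.1921),
  (x̄ - mu_0)^T · [...] = (0.5)·(2.5123) + (-0.8333)·(-2.1921) = 3.0829.

Step 5 — scale by n: T² = 6 · 3.0829 = 18.4975.

T² ≈ 18.4975


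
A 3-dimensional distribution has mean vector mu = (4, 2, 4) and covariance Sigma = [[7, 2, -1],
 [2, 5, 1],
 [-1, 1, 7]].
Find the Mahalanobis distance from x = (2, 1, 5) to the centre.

Step 1 — centre the observation: (x - mu) = (-2, -1, 1).

Step 2 — invert Sigma (cofactor / det for 3×3, or solve directly):
  Sigma^{-1} = [[0.1692, -0.0746, 0.0348],
 [-0.0746, 0.2388, -0.0448],
 [0.0348, -0.0448, 0.1542]].

Step 3 — form the quadratic (x - mu)^T · Sigma^{-1} · (x - mu):
  Sigma^{-1} · (x - mu) = (-0.2289, -0.1343, 0.1294).
  (x - mu)^T · [Sigma^{-1} · (x - mu)] = (-2)·(-0.2289) + (-1)·(-0.1343) + (1)·(0.1294) = 0.7214.

Step 4 — take square root: d = √(0.7214) ≈ 0.8493.

d(x, mu) = √(0.7214) ≈ 0.8493


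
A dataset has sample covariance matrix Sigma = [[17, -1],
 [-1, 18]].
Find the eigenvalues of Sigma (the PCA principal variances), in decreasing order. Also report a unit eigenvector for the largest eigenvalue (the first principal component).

Step 1 — characteristic polynomial of 2×2 Sigma:
  det(Sigma - λI) = λ² - trace · λ + det = 0.
  trace = 17 + 18 = 35, det = 17·18 - (-1)² = 305.
Step 2 — discriminant:
  Δ = trace² - 4·det = 1225 - 1220 = 5.
Step 3 — eigenvalues:
  λ = (trace ± √Δ)/2 = (35 ± 2.2361)/2,
  λ_1 = 18.618,  λ_2 = 16.382.

Step 4 — unit eigenvector for λ_1: solve (Sigma - λ_1 I)v = 0. First row:
  (17 - 18.618)·v_x + (-1)·v_y = 0, i.e. (-1.618)·v_x + (-1)·v_y = 0,
  so v ∝ (b, λ_1 - a) = (-1, 1.618); multiply by -1 so the first entry is positive: u = (1, -1.618).
  ||u|| = √((1)² + (-1.618)²) = √(3.618) ≈ 1.9021,
  v_1 = u/||u|| ≈ (0.5257, -0.8507) (||v_1|| = 1).

λ_1 = 18.618,  λ_2 = 16.382;  v_1 ≈ (0.5257, -0.8507)


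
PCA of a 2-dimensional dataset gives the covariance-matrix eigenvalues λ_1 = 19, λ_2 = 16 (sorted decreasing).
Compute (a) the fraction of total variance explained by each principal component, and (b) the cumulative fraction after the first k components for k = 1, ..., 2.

Step 1 — total variance = trace(Sigma) = Σ λ_i = 19 + 16 = 35.

Step 2 — fraction explained by component i = λ_i / Σ λ:
  PC1: 19/35 = 0.5429
  PC2: 16/35 = 0.4571

Step 3 — cumulative fraction after k components = (λ_1 + ... + λ_k) / Σ λ:
  k = 1: 19/35 = 0.5429
  k = 2: (19 + 16)/35 = 35/35 = 1

Summary (fraction, with percent):

explained: PC1 0.5429 (54.29%), PC2 0.4571 (45.71%);  cumulative: 0.5429, 1


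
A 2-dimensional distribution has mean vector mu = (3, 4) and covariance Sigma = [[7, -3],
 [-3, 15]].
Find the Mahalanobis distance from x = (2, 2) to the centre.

Step 1 — centre the observation: (x - mu) = (-1, -2).

Step 2 — invert Sigma. det(Sigma) = 7·15 - (-3)² = 96.
  Sigma^{-1} = (1/det) · [[d, -b], [-b, a]] = [[0.1562, 0.0312],
 [0.0312, 0.0729]].

Step 3 — form the quadratic (x - mu)^T · Sigma^{-1} · (x - mu):
  Sigma^{-1} · (x - mu) = (-0.2188, -0.1771).
  (x - mu)^T · [Sigma^{-1} · (x - mu)] = (-1)·(-0.2188) + (-2)·(-0.1771) = 0.5729.

Step 4 — take square root: d = √(0.5729) ≈ 0.7569.

d(x, mu) = √(0.5729) ≈ 0.7569


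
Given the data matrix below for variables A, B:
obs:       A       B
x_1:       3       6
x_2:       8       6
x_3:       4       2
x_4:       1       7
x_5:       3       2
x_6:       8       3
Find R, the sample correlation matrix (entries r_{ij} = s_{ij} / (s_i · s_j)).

Step 1 — column means:
  mean(A) = (3 + 8 + 4 + 1 + 3 + 8) / 6 = 27/6 = 4.5
  mean(B) = (6 + 6 + 2 + 7 + 2 + 3) / 6 = 26/6 = 4.3333

Step 2 — sample variances and covariances s[i,j] = (1/(n-1)) · Σ_k (x_{k,i} - mean_i) · (x_{k,j} - mean_j), with n-1 = 5:
  s[A,A] = ((-1.5)·(-1.5) + (3.5)·(3.5) + (-0.5)·(-0.5) + (-3.5)·(-3.5) + (-1.5)·(-1.5) + (3.5)·(3.5)) / 5 = 41.5/5 = 8.3
  s[A,B] = ((-1.5)·(1.6667) + (3.5)·(1.6667) + (-0.5)·(-2.3333) + (-3.5)·(2.6667) + (-1.5)·(-2.3333) + (3.5)·(-1.3333)) / 5 = -6/5 = -1.2
  s[B,B] = ((1.6667)·(1.6667) + (1.6667)·(1.6667) + (-2.3333)·(-2.3333) + (2.6667)·(2.6667) + (-2.3333)·(-2.3333) + (-1.3333)·(-1.3333)) / 5 = 25.3333/5 = 5.0667
  Sample standard deviations s_i = √(s[i,i]):
  s(A) = √(8.3) = 2.881
  s(B) = √(5.0667) = 2.2509

Step 3 — r_{ij} = s_{ij} / (s_i · s_j):
  r[A,A] = 1 (diagonal).
  r[A,B] = -1.2 / (2.881 · 2.2509) = -1.2 / 6.4849 = -0.185
  r[B,B] = 1 (diagonal).

R is symmetric with unit diagonal. Assembling:

R = [[1, -0.185],
 [-0.185, 1]]


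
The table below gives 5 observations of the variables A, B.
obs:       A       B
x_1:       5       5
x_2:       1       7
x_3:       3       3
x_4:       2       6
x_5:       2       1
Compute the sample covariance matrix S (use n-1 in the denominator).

Step 1 — column means:
  mean(A) = (5 + 1 + 3 + 2 + 2) / 5 = 13/5 = 2.6
  mean(B) = (5 + 7 + 3 + 6 + 1) / 5 = 22/5 = 4.4

Step 2 — sample covariance S[i,j] = (1/(n-1)) · Σ_k (x_{k,i} - mean_i) · (x_{k,j} - mean_j), with n-1 = 4.
  S[A,A] = ((2.4)·(2.4) + (-1.6)·(-1.6) + (0.4)·(0.4) + (-0.6)·(-0.6) + (-0.6)·(-0.6)) / 4 = 9.2/4 = 2.3
  S[A,B] = ((2.4)·(0.6) + (-1.6)·(2.6) + (0.4)·(-1.4) + (-0.6)·(1.6) + (-0.6)·(-3.4)) / 4 = -2.2/4 = -0.55
  S[B,B] = ((0.6)·(0.6) + (2.6)·(2.6) + (-1.4)·(-1.4) + (1.6)·(1.6) + (-3.4)·(-3.4)) / 4 = 23.2/4 = 5.8

S is symmetric (S[j,i] = S[i,j]). Assembling:

S = [[2.3, -0.55],
 [-0.55, 5.8]]


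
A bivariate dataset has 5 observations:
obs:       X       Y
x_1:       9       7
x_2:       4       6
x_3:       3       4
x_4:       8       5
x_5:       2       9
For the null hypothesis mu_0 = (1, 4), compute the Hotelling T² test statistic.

Step 1 — sample mean vector:
  mean(X) = (9 + 4 + 3 + 8 + 2) / 5 = 26/5 = 5.2
  mean(Y) = (7 + 6 + 4 + 5 + 9) / 5 = 31/5 = 6.2
  x̄ = (5.2, 6.2),  deviation x̄ - mu_0 = (5.2, 6.2) - (1, 4) = (4.2, 2.2).

Step 2 — sample covariance matrix, S[i,j] = (1/(n-1)) · Σ_k (x_{k,i} - mean_i) · (x_{k,j} - mean_j), divisor n-1 = 4:
  S[X,X] = ((3.8)·(3.8) + (-1.2)·(-1.2) + (-2.2)·(-2.2) + (2.8)·(2.8) + (-3.2)·(-3.2)) / 4 = 38.8/4 = 9.7
  S[X,Y] = ((3.8)·(0.8) + (-1.2)·(-0.2) + (-2.2)·(-2.2) + (2.8)·(-1.2) + (-3.2)·(2.8)) / 4 = -4.2/4 = -1.05
  S[Y,Y] = ((0.8)·(0.8) + (-0.2)·(-0.2) + (-2.2)·(-2.2) + (-1.2)·(-1.2) + (2.8)·(2.8)) / 4 = 14.8/4 = 3.7
  S = [[9.7, -1.05],
 [-1.05, 3.7]].

Step 3 — invert S. det(S) = 9.7·3.7 - (-1.05)² = 34.7875.
  S^{-1} = (1/det) · [[d, -b], [-b, a]] = [[0.1064, 0.0302],
 [0.0302, 0.2788]].

Step 4 — quadratic form (x̄ - mu_0)^T · S^{-1} · (x̄ - mu_0):
  S^{-1} · (x̄ - mu_0) = (0.5131, 0.7402),
  (x̄ - mu_0)^T · [...] = (4.2)·(0.5131) + (2.2)·(0.7402) = 3.7835.

Step 5 — scale by n: T² = 5 · 3.7835 = 18.9177.

T² ≈ 18.9177


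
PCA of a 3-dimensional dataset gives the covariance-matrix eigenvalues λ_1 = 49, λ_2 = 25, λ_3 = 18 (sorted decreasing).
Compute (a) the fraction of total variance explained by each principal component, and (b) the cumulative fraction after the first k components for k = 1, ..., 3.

Step 1 — total variance = trace(Sigma) = Σ λ_i = 49 + 25 + 18 = 92.

Step 2 — fraction explained by component i = λ_i / Σ λ:
  PC1: 49/92 = 0.5326
  PC2: 25/92 = 0.2717
  PC3: 18/92 = 0.1957

Step 3 — cumulative fraction after k components = (λ_1 + ... + λ_k) / Σ λ:
  k = 1: 49/92 = 0.5326
  k = 2: (49 + 25)/92 = 74/92 = 0.8043
  k = 3: (49 + 25 + 18)/92 = 92/92 = 1

Summary (fraction, with percent):

explained: PC1 0.5326 (53.26%), PC2 0.2717 (27.17%), PC3 0.1957 (19.57%);  cumulative: 0.5326, 0.8043, 1


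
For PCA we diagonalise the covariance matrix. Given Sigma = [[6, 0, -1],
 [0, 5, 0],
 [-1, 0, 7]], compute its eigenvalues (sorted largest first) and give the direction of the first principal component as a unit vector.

Step 1 — characteristic polynomial p(λ) = det(λI - Sigma) = λ³ - tr·λ² + c_1·λ - det, where tr = trace, c_1 = sum of the principal 2×2 minors, det = det(Sigma):
  tr = 6 + 5 + 7 = 18,
  c_1 = (6·5 - (0)²) + (6·7 - (-1)²) + (5·7 - (0)²) = 30 + 41 + 35 = 106,
  det = 6·(5·7 - (0)²) - (0)·((0)·7 - (0)·(-1)) + (-1)·((0)·(0) - 5·(-1)) = 6·(35) - (0)·(0) + (-1)·(5) = 205.
  So p(λ) = λ³ - 18λ² + 106λ - 205.
Step 2 — look for an integer root (rational root theorem: any rational root is an integer divisor of 205). Testing λ = 5:
  p(5) = 125 - 450 + 530 - 205 = 0  ✓
  Dividing out (λ - 5): p(λ) = (λ - 5)(λ² - 13λ + 41).
Step 3 — remaining eigenvalues from the quadratic λ² - 13λ + 41 = 0:
  Δ = 13² - 4·41 = 169 - 164 = 5,  λ = (13 ± √5)/2 = (13 ± 2.2361)/2 ≈ 7.618 or 5.382.
  Sorted: λ_1 = 7.618,  λ_2 = 5.382,  λ_3 = 5  (check: sum = 18 = tr ✓).

Step 4 — unit eigenvector for λ_1 ≈ 7.618: v spans the null space of (Sigma - λ_1 I), whose rows are
  r_1 = (-1.618, 0, -1),  r_2 = (0, -2.618, 0),  r_3 = (-1, 0, -0.618).
  v is orthogonal to every row, so take v ∝ r_1 × r_2 = ((0)·(0) - (-1)·(-2.618), (-1)·(0) - (-1.618)·(0), (-1.618)·(-2.618) - (0)·(0)) ≈ (-2.618, 0, 4.2361).
  Rescale (multiply by -1 so the first nonzero entry is positive): u = (2.618, 0, -4.2361).
  ||u|| = √((2.618)² + (0)² + (-4.2361)²) = √(24.7984) ≈ 4.9798,  v_1 = u/||u|| ≈ (0.5257, 0, -0.8507) (||v_1|| = 1).

λ_1 = 7.618,  λ_2 = 5.382,  λ_3 = 5;  v_1 ≈ (0.5257, 0, -0.8507)


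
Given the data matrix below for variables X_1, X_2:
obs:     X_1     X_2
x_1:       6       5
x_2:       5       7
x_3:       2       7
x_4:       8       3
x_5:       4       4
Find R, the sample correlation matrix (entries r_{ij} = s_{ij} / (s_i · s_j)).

Step 1 — column means:
  mean(X_1) = (6 + 5 + 2 + 8 + 4) / 5 = 25/5 = 5
  mean(X_2) = (5 + 7 + 7 + 3 + 4) / 5 = 26/5 = 5.2

Step 2 — sample variances and covariances s[i,j] = (1/(n-1)) · Σ_k (x_{k,i} - mean_i) · (x_{k,j} - mean_j), with n-1 = 4:
  s[X_1,X_1] = ((1)·(1) + (0)·(0) + (-3)·(-3) + (3)·(3) + (-1)·(-1)) / 4 = 20/4 = 5
  s[X_1,X_2] = ((1)·(-0.2) + (0)·(1.8) + (-3)·(1.8) + (3)·(-2.2) + (-1)·(-1.2)) / 4 = -11/4 = -2.75
  s[X_2,X_2] = ((-0.2)·(-0.2) + (1.8)·(1.8) + (1.8)·(1.8) + (-2.2)·(-2.2) + (-1.2)·(-1.2)) / 4 = 12.8/4 = 3.2
  Sample standard deviations s_i = √(s[i,i]):
  s(X_1) = √(5) = 2.2361
  s(X_2) = √(3.2) = 1.7889

Step 3 — r_{ij} = s_{ij} / (s_i · s_j):
  r[X_1,X_1] = 1 (diagonal).
  r[X_1,X_2] = -2.75 / (2.2361 · 1.7889) = -2.75 / 4 = -0.6875
  r[X_2,X_2] = 1 (diagonal).

R is symmetric with unit diagonal. Assembling:

R = [[1, -0.6875],
 [-0.6875, 1]]


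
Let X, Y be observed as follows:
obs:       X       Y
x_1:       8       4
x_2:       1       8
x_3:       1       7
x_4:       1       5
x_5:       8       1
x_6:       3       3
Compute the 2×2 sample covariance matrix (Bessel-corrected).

Step 1 — column means:
  mean(X) = (8 + 1 + 1 + 1 + 8 + 3) / 6 = 22/6 = 3.6667
  mean(Y) = (4 + 8 + 7 + 5 + 1 + 3) / 6 = 28/6 = 4.6667

Step 2 — sample covariance S[i,j] = (1/(n-1)) · Σ_k (x_{k,i} - mean_i) · (x_{k,j} - mean_j), with n-1 = 5.
  S[X,X] = ((4.3333)·(4.3333) + (-2.6667)·(-2.6667) + (-2.6667)·(-2.6667) + (-2.6667)·(-2.6667) + (4.3333)·(4.3333) + (-0.6667)·(-0.6667)) / 5 = 59.3333/5 = 11.8667
  S[X,Y] = ((4.3333)·(-0.6667) + (-2.6667)·(3.3333) + (-2.6667)·(2.3333) + (-2.6667)·(0.3333) + (4.3333)·(-3.6667) + (-0.6667)·(-1.6667)) / 5 = -33.6667/5 = -6.7333
  S[Y,Y] = ((-0.6667)·(-0.6667) + (3.3333)·(3.3333) + (2.3333)·(2.3333) + (0.3333)·(0.3333) + (-3.6667)·(-3.6667) + (-1.6667)·(-1.6667)) / 5 = 33.3333/5 = 6.6667

S is symmetric (S[j,i] = S[i,j]). Assembling:

S = [[11.8667, -6.7333],
 [-6.7333, 6.6667]]


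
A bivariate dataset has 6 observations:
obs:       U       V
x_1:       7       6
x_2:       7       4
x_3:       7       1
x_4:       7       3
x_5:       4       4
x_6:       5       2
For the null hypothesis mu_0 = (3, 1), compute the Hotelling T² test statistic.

Step 1 — sample mean vector:
  mean(U) = (7 + 7 + 7 + 7 + 4 + 5) / 6 = 37/6 = 6.1667
  mean(V) = (6 + 4 + 1 + 3 + 4 + 2) / 6 = 20/6 = 3.3333
  x̄ = (6.1667, 3.3333),  deviation x̄ - mu_0 = (6.1667, 3.3333) - (3, 1) = (3.1667, 2.3333).

Step 2 — sample covariance matrix, S[i,j] = (1/(n-1)) · Σ_k (x_{k,i} - mean_i) · (x_{k,j} - mean_j), divisor n-1 = 5:
  S[U,U] = ((0.8333)·(0.8333) + (0.8333)·(0.8333) + (0.8333)·(0.8333) + (0.8333)·(0.8333) + (-2.1667)·(-2.1667) + (-1.1667)·(-1.1667)) / 5 = 8.8333/5 = 1.7667
  S[U,V] = ((0.8333)·(2.6667) + (0.8333)·(0.6667) + (0.8333)·(-2.3333) + (0.8333)·(-0.3333) + (-2.1667)·(0.6667) + (-1.1667)·(-1.3333)) / 5 = 0.6667/5 = 0.1333
  S[V,V] = ((2.6667)·(2.6667) + (0.6667)·(0.6667) + (-2.3333)·(-2.3333) + (-0.3333)·(-0.3333) + (0.6667)·(0.6667) + (-1.3333)·(-1.3333)) / 5 = 15.3333/5 = 3.0667
  S = [[1.7667, 0.1333],
 [0.1333, 3.0667]].

Step 3 — invert S. det(S) = 1.7667·3.0667 - (0.1333)² = 5.4.
  S^{-1} = (1/det) · [[d, -b], [-b, a]] = [[0.5679, -0.0247],
 [-0.0247, 0.3272]].

Step 4 — quadratic form (x̄ - mu_0)^T · S^{-1} · (x̄ - mu_0):
  S^{-1} · (x̄ - mu_0) = (1.7407, 0.6852),
  (x̄ - mu_0)^T · [...] = (3.1667)·(1.7407) + (2.3333)·(0.6852) = 7.1111.

Step 5 — scale by n: T² = 6 · 7.1111 = 42.6667.

T² ≈ 42.6667


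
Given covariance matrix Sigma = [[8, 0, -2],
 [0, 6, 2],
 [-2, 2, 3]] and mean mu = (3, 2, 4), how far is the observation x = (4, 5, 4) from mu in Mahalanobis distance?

Step 1 — centre the observation: (x - mu) = (1, 3, 0).

Step 2 — invert Sigma (cofactor / det for 3×3, or solve directly):
  Sigma^{-1} = [[0.1591, -0.0455, 0.1364],
 [-0.0455, 0.2273, -0.1818],
 [0.1364, -0.1818, 0.5455]].

Step 3 — form the quadratic (x - mu)^T · Sigma^{-1} · (x - mu):
  Sigma^{-1} · (x - mu) = (0.0227, 0.6364, -0.4091).
  (x - mu)^T · [Sigma^{-1} · (x - mu)] = (1)·(0.0227) + (3)·(0.6364) + (0)·(-0.4091) = 1.9318.

Step 4 — take square root: d = √(1.9318) ≈ 1.3899.

d(x, mu) = √(1.9318) ≈ 1.3899


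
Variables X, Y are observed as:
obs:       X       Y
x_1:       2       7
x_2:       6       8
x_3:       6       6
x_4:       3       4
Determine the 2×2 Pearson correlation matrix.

Step 1 — column means:
  mean(X) = (2 + 6 + 6 + 3) / 4 = 17/4 = 4.25
  mean(Y) = (7 + 8 + 6 + 4) / 4 = 25/4 = 6.25

Step 2 — sample variances and covariances s[i,j] = (1/(n-1)) · Σ_k (x_{k,i} - mean_i) · (x_{k,j} - mean_j), with n-1 = 3:
  s[X,X] = ((-2.25)·(-2.25) + (1.75)·(1.75) + (1.75)·(1.75) + (-1.25)·(-1.25)) / 3 = 12.75/3 = 4.25
  s[X,Y] = ((-2.25)·(0.75) + (1.75)·(1.75) + (1.75)·(-0.25) + (-1.25)·(-2.25)) / 3 = 3.75/3 = 1.25
  s[Y,Y] = ((0.75)·(0.75) + (1.75)·(1.75) + (-0.25)·(-0.25) + (-2.25)·(-2.25)) / 3 = 8.75/3 = 2.9167
  Sample standard deviations s_i = √(s[i,i]):
  s(X) = √(4.25) = 2.0616
  s(Y) = √(2.9167) = 1.7078

Step 3 — r_{ij} = s_{ij} / (s_i · s_j):
  r[X,X] = 1 (diagonal).
  r[X,Y] = 1.25 / (2.0616 · 1.7078) = 1.25 / 3.5208 = 0.355
  r[Y,Y] = 1 (diagonal).

R is symmetric with unit diagonal. Assembling:

R = [[1, 0.355],
 [0.355, 1]]


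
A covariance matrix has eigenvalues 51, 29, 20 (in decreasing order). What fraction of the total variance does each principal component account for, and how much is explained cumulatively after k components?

Step 1 — total variance = trace(Sigma) = Σ λ_i = 51 + 29 + 20 = 100.

Step 2 — fraction explained by component i = λ_i / Σ λ:
  PC1: 51/100 = 0.51
  PC2: 29/100 = 0.29
  PC3: 20/100 = 0.2

Step 3 — cumulative fraction after k components = (λ_1 + ... + λ_k) / Σ λ:
  k = 1: 51/100 = 0.51
  k = 2: (51 + 29)/100 = 80/100 = 0.8
  k = 3: (51 + 29 + 20)/100 = 100/100 = 1

Summary (fraction, with percent):

explained: PC1 0.51 (51%), PC2 0.29 (29%), PC3 0.2 (20%);  cumulative: 0.51, 0.8, 1


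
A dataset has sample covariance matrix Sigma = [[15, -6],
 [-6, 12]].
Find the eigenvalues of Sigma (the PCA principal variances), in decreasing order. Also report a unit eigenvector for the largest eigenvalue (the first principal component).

Step 1 — characteristic polynomial of 2×2 Sigma:
  det(Sigma - λI) = λ² - trace · λ + det = 0.
  trace = 15 + 12 = 27, det = 15·12 - (-6)² = 144.
Step 2 — discriminant:
  Δ = trace² - 4·det = 729 - 576 = 153.
Step 3 — eigenvalues:
  λ = (trace ± √Δ)/2 = (27 ± 12.3693)/2,
  λ_1 = 19.6847,  λ_2 = 7.3153.

Step 4 — unit eigenvector for λ_1: solve (Sigma - λ_1 I)v = 0. First row:
  (15 - 19.6847)·v_x + (-6)·v_y = 0, i.e. (-4.6847)·v_x + (-6)·v_y = 0,
  so v ∝ (b, λ_1 - a) = (-6, 4.6847); multiply by -1 so the first entry is positive: u = (6, -4.6847).
  ||u|| = √((6)² + (-4.6847)²) = √(57.946) ≈ 7.6122,
  v_1 = u/||u|| ≈ (0.7882, -0.6154) (||v_1|| = 1).

λ_1 = 19.6847,  λ_2 = 7.3153;  v_1 ≈ (0.7882, -0.6154)


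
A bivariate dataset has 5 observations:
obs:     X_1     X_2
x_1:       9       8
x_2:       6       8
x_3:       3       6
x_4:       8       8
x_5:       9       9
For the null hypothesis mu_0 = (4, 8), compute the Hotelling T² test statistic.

Step 1 — sample mean vector:
  mean(X_1) = (9 + 6 + 3 + 8 + 9) / 5 = 35/5 = 7
  mean(X_2) = (8 + 8 + 6 + 8 + 9) / 5 = 39/5 = 7.8
  x̄ = (7, 7.8),  deviation x̄ - mu_0 = (7, 7.8) - (4, 8) = (3, -0.2).

Step 2 — sample covariance matrix, S[i,j] = (1/(n-1)) · Σ_k (x_{k,i} - mean_i) · (x_{k,j} - mean_j), divisor n-1 = 4:
  S[X_1,X_1] = ((2)·(2) + (-1)·(-1) + (-4)·(-4) + (1)·(1) + (2)·(2)) / 4 = 26/4 = 6.5
  S[X_1,X_2] = ((2)·(0.2) + (-1)·(0.2) + (-4)·(-1.8) + (1)·(0.2) + (2)·(1.2)) / 4 = 10/4 = 2.5
  S[X_2,X_2] = ((0.2)·(0.2) + (0.2)·(0.2) + (-1.8)·(-1.8) + (0.2)·(0.2) + (1.2)·(1.2)) / 4 = 4.8/4 = 1.2
  S = [[6.5, 2.5],
 [2.5, 1.2]].

Step 3 — invert S. det(S) = 6.5·1.2 - (2.5)² = 1.55.
  S^{-1} = (1/det) · [[d, -b], [-b, a]] = [[0.7742, -1.6129],
 [-1.6129, 4.1935]].

Step 4 — quadratic form (x̄ - mu_0)^T · S^{-1} · (x̄ - mu_0):
  S^{-1} · (x̄ - mu_0) = (2.6452, -5.6774),
  (x̄ - mu_0)^T · [...] = (3)·(2.6452) + (-0.2)·(-5.6774) = 9.071.

Step 5 — scale by n: T² = 5 · 9.071 = 45.3548.

T² ≈ 45.3548


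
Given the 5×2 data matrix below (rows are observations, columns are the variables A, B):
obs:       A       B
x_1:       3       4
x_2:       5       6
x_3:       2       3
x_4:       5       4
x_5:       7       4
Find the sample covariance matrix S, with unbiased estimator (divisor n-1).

Step 1 — column means:
  mean(A) = (3 + 5 + 2 + 5 + 7) / 5 = 22/5 = 4.4
  mean(B) = (4 + 6 + 3 + 4 + 4) / 5 = 21/5 = 4.2

Step 2 — sample covariance S[i,j] = (1/(n-1)) · Σ_k (x_{k,i} - mean_i) · (x_{k,j} - mean_j), with n-1 = 4.
  S[A,A] = ((-1.4)·(-1.4) + (0.6)·(0.6) + (-2.4)·(-2.4) + (0.6)·(0.6) + (2.6)·(2.6)) / 4 = 15.2/4 = 3.8
  S[A,B] = ((-1.4)·(-0.2) + (0.6)·(1.8) + (-2.4)·(-1.2) + (0.6)·(-0.2) + (2.6)·(-0.2)) / 4 = 3.6/4 = 0.9
  S[B,B] = ((-0.2)·(-0.2) + (1.8)·(1.8) + (-1.2)·(-1.2) + (-0.2)·(-0.2) + (-0.2)·(-0.2)) / 4 = 4.8/4 = 1.2

S is symmetric (S[j,i] = S[i,j]). Assembling:

S = [[3.8, 0.9],
 [0.9, 1.2]]


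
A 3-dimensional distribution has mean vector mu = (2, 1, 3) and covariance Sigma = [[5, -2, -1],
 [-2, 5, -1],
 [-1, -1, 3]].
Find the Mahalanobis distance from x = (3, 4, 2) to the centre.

Step 1 — centre the observation: (x - mu) = (1, 3, -1).

Step 2 — invert Sigma (cofactor / det for 3×3, or solve directly):
  Sigma^{-1} = [[0.2857, 0.1429, 0.1429],
 [0.1429, 0.2857, 0.1429],
 [0.1429, 0.1429, 0.4286]].

Step 3 — form the quadratic (x - mu)^T · Sigma^{-1} · (x - mu):
  Sigma^{-1} · (x - mu) = (0.5714, 0.8571, 0.1429).
  (x - mu)^T · [Sigma^{-1} · (x - mu)] = (1)·(0.5714) + (3)·(0.8571) + (-1)·(0.1429) = 3.

Step 4 — take square root: d = √(3) ≈ 1.7321.

d(x, mu) = √(3) ≈ 1.7321


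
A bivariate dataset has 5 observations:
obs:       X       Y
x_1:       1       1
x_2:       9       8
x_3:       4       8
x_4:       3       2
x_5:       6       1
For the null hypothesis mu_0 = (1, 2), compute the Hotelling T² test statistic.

Step 1 — sample mean vector:
  mean(X) = (1 + 9 + 4 + 3 + 6) / 5 = 23/5 = 4.6
  mean(Y) = (1 + 8 + 8 + 2 + 1) / 5 = 20/5 = 4
  x̄ = (4.6, 4),  deviation x̄ - mu_0 = (4.6, 4) - (1, 2) = (3.6, 2).

Step 2 — sample covariance matrix, S[i,j] = (1/(n-1)) · Σ_k (x_{k,i} - mean_i) · (x_{k,j} - mean_j), divisor n-1 = 4:
  S[X,X] = ((-3.6)·(-3.6) + (4.4)·(4.4) + (-0.6)·(-0.6) + (-1.6)·(-1.6) + (1.4)·(1.4)) / 4 = 37.2/4 = 9.3
  S[X,Y] = ((-3.6)·(-3) + (4.4)·(4) + (-0.6)·(4) + (-1.6)·(-2) + (1.4)·(-3)) / 4 = 25/4 = 6.25
  S[Y,Y] = ((-3)·(-3) + (4)·(4) + (4)·(4) + (-2)·(-2) + (-3)·(-3)) / 4 = 54/4 = 13.5
  S = [[9.3, 6.25],
 [6.25, 13.5]].

Step 3 — invert S. det(S) = 9.3·13.5 - (6.25)² = 86.4875.
  S^{-1} = (1/det) · [[d, -b], [-b, a]] = [[0.1561, -0.0723],
 [-0.0723, 0.1075]].

Step 4 — quadratic form (x̄ - mu_0)^T · S^{-1} · (x̄ - mu_0):
  S^{-1} · (x̄ - mu_0) = (0.4174, -0.0451),
  (x̄ - mu_0)^T · [...] = (3.6)·(0.4174) + (2)·(-0.0451) = 1.4125.

Step 5 — scale by n: T² = 5 · 1.4125 = 7.0623.

T² ≈ 7.0623


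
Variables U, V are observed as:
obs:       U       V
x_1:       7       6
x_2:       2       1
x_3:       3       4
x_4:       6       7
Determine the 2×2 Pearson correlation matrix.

Step 1 — column means:
  mean(U) = (7 + 2 + 3 + 6) / 4 = 18/4 = 4.5
  mean(V) = (6 + 1 + 4 + 7) / 4 = 18/4 = 4.5

Step 2 — sample variances and covariances s[i,j] = (1/(n-1)) · Σ_k (x_{k,i} - mean_i) · (x_{k,j} - mean_j), with n-1 = 3:
  s[U,U] = ((2.5)·(2.5) + (-2.5)·(-2.5) + (-1.5)·(-1.5) + (1.5)·(1.5)) / 3 = 17/3 = 5.6667
  s[U,V] = ((2.5)·(1.5) + (-2.5)·(-3.5) + (-1.5)·(-0.5) + (1.5)·(2.5)) / 3 = 17/3 = 5.6667
  s[V,V] = ((1.5)·(1.5) + (-3.5)·(-3.5) + (-0.5)·(-0.5) + (2.5)·(2.5)) / 3 = 21/3 = 7
  Sample standard deviations s_i = √(s[i,i]):
  s(U) = √(5.6667) = 2.3805
  s(V) = √(7) = 2.6458

Step 3 — r_{ij} = s_{ij} / (s_i · s_j):
  r[U,U] = 1 (diagonal).
  r[U,V] = 5.6667 / (2.3805 · 2.6458) = 5.6667 / 6.2981 = 0.8997
  r[V,V] = 1 (diagonal).

R is symmetric with unit diagonal. Assembling:

R = [[1, 0.8997],
 [0.8997, 1]]


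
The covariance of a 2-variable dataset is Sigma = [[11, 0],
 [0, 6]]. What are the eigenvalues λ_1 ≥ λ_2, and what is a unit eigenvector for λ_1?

Step 1 — characteristic polynomial of 2×2 Sigma:
  det(Sigma - λI) = λ² - trace · λ + det = 0.
  trace = 11 + 6 = 17, det = 11·6 - (0)² = 66.
Step 2 — discriminant:
  Δ = trace² - 4·det = 289 - 264 = 25.
Step 3 — eigenvalues:
  λ = (trace ± √Δ)/2 = (17 ± 5)/2,
  λ_1 = 11,  λ_2 = 6.

Step 4 — unit eigenvector for λ_1: Sigma is diagonal, so its eigenvectors are the coordinate axes. λ_1 = 11 is the diagonal entry on the first coordinate axis, hence
  v_1 = (1, 0) (||v_1|| = 1).

λ_1 = 11,  λ_2 = 6;  v_1 ≈ (1, 0)


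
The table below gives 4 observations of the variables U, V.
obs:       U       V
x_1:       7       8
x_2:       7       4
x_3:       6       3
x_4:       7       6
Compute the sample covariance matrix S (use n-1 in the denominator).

Step 1 — column means:
  mean(U) = (7 + 7 + 6 + 7) / 4 = 27/4 = 6.75
  mean(V) = (8 + 4 + 3 + 6) / 4 = 21/4 = 5.25

Step 2 — sample covariance S[i,j] = (1/(n-1)) · Σ_k (x_{k,i} - mean_i) · (x_{k,j} - mean_j), with n-1 = 3.
  S[U,U] = ((0.25)·(0.25) + (0.25)·(0.25) + (-0.75)·(-0.75) + (0.25)·(0.25)) / 3 = 0.75/3 = 0.25
  S[U,V] = ((0.25)·(2.75) + (0.25)·(-1.25) + (-0.75)·(-2.25) + (0.25)·(0.75)) / 3 = 2.25/3 = 0.75
  S[V,V] = ((2.75)·(2.75) + (-1.25)·(-1.25) + (-2.25)·(-2.25) + (0.75)·(0.75)) / 3 = 14.75/3 = 4.9167

S is symmetric (S[j,i] = S[i,j]). Assembling:

S = [[0.25, 0.75],
 [0.75, 4.9167]]


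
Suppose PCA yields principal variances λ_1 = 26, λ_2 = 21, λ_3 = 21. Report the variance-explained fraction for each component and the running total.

Step 1 — total variance = trace(Sigma) = Σ λ_i = 26 + 21 + 21 = 68.

Step 2 — fraction explained by component i = λ_i / Σ λ:
  PC1: 26/68 = 0.3824
  PC2: 21/68 = 0.3088
  PC3: 21/68 = 0.3088

Step 3 — cumulative fraction after k components = (λ_1 + ... + λ_k) / Σ λ:
  k = 1: 26/68 = 0.3824
  k = 2: (26 + 21)/68 = 47/68 = 0.6912
  k = 3: (26 + 21 + 21)/68 = 68/68 = 1

Summary (fraction, with percent):

explained: PC1 0.3824 (38.24%), PC2 0.3088 (30.88%), PC3 0.3088 (30.88%);  cumulative: 0.3824, 0.6912, 1


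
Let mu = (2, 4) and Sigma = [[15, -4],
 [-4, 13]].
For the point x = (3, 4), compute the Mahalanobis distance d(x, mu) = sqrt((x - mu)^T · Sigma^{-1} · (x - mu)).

Step 1 — centre the observation: (x - mu) = (1, 0).

Step 2 — invert Sigma. det(Sigma) = 15·13 - (-4)² = 179.
  Sigma^{-1} = (1/det) · [[d, -b], [-b, a]] = [[0.0726, 0.0223],
 [0.0223, 0.0838]].

Step 3 — form the quadratic (x - mu)^T · Sigma^{-1} · (x - mu):
  Sigma^{-1} · (x - mu) = (0.0726, 0.0223).
  (x - mu)^T · [Sigma^{-1} · (x - mu)] = (1)·(0.0726) + (0)·(0.0223) = 0.0726.

Step 4 — take square root: d = √(0.0726) ≈ 0.2695.

d(x, mu) = √(0.0726) ≈ 0.2695


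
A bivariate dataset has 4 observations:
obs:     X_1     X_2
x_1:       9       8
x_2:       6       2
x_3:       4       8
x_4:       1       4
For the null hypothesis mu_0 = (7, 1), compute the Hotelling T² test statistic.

Step 1 — sample mean vector:
  mean(X_1) = (9 + 6 + 4 + 1) / 4 = 20/4 = 5
  mean(X_2) = (8 + 2 + 8 + 4) / 4 = 22/4 = 5.5
  x̄ = (5, 5.5),  deviation x̄ - mu_0 = (5, 5.5) - (7, 1) = (-2, 4.5).

Step 2 — sample covariance matrix, S[i,j] = (1/(n-1)) · Σ_k (x_{k,i} - mean_i) · (x_{k,j} - mean_j), divisor n-1 = 3:
  S[X_1,X_1] = ((4)·(4) + (1)·(1) + (-1)·(-1) + (-4)·(-4)) / 3 = 34/3 = 11.3333
  S[X_1,X_2] = ((4)·(2.5) + (1)·(-3.5) + (-1)·(2.5) + (-4)·(-1.5)) / 3 = 10/3 = 3.3333
  S[X_2,X_2] = ((2.5)·(2.5) + (-3.5)·(-3.5) + (2.5)·(2.5) + (-1.5)·(-1.5)) / 3 = 27/3 = 9
  S = [[11.3333, 3.3333],
 [3.3333, 9]].

Step 3 — invert S. det(S) = 11.3333·9 - (3.3333)² = 90.8889.
  S^{-1} = (1/det) · [[d, -b], [-b, a]] = [[0.099, -0.0367],
 [-0.0367, 0.1247]].

Step 4 — quadratic form (x̄ - mu_0)^T · S^{-1} · (x̄ - mu_0):
  S^{-1} · (x̄ - mu_0) = (-0.3631, 0.6345),
  (x̄ - mu_0)^T · [...] = (-2)·(-0.3631) + (4.5)·(0.6345) = 3.5813.

Step 5 — scale by n: T² = 4 · 3.5813 = 14.3252.

T² ≈ 14.3252


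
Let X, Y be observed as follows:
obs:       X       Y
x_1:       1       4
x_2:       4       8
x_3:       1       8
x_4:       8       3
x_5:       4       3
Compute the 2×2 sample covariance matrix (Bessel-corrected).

Step 1 — column means:
  mean(X) = (1 + 4 + 1 + 8 + 4) / 5 = 18/5 = 3.6
  mean(Y) = (4 + 8 + 8 + 3 + 3) / 5 = 26/5 = 5.2

Step 2 — sample covariance S[i,j] = (1/(n-1)) · Σ_k (x_{k,i} - mean_i) · (x_{k,j} - mean_j), with n-1 = 4.
  S[X,X] = ((-2.6)·(-2.6) + (0.4)·(0.4) + (-2.6)·(-2.6) + (4.4)·(4.4) + (0.4)·(0.4)) / 4 = 33.2/4 = 8.3
  S[X,Y] = ((-2.6)·(-1.2) + (0.4)·(2.8) + (-2.6)·(2.8) + (4.4)·(-2.2) + (0.4)·(-2.2)) / 4 = -13.6/4 = -3.4
  S[Y,Y] = ((-1.2)·(-1.2) + (2.8)·(2.8) + (2.8)·(2.8) + (-2.2)·(-2.2) + (-2.2)·(-2.2)) / 4 = 26.8/4 = 6.7

S is symmetric (S[j,i] = S[i,j]). Assembling:

S = [[8.3, -3.4],
 [-3.4, 6.7]]


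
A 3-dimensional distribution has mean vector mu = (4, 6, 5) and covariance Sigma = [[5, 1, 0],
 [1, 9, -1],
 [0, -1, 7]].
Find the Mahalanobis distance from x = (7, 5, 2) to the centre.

Step 1 — centre the observation: (x - mu) = (3, -1, -3).

Step 2 — invert Sigma (cofactor / det for 3×3, or solve directly):
  Sigma^{-1} = [[0.2046, -0.0231, -0.0033],
 [-0.0231, 0.1155, 0.0165],
 [-0.0033, 0.0165, 0.1452]].

Step 3 — form the quadratic (x - mu)^T · Sigma^{-1} · (x - mu):
  Sigma^{-1} · (x - mu) = (0.6469, -0.2343, -0.462).
  (x - mu)^T · [Sigma^{-1} · (x - mu)] = (3)·(0.6469) + (-1)·(-0.2343) + (-3)·(-0.462) = 3.5611.

Step 4 — take square root: d = √(3.5611) ≈ 1.8871.

d(x, mu) = √(3.5611) ≈ 1.8871


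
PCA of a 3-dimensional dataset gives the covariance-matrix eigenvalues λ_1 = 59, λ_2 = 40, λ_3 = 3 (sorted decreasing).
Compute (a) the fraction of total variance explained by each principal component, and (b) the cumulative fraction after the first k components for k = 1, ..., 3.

Step 1 — total variance = trace(Sigma) = Σ λ_i = 59 + 40 + 3 = 102.

Step 2 — fraction explained by component i = λ_i / Σ λ:
  PC1: 59/102 = 0.5784
  PC2: 40/102 = 0.3922
  PC3: 3/102 = 0.0294

Step 3 — cumulative fraction after k components = (λ_1 + ... + λ_k) / Σ λ:
  k = 1: 59/102 = 0.5784
  k = 2: (59 + 40)/102 = 99/102 = 0.9706
  k = 3: (59 + 40 + 3)/102 = 102/102 = 1

Summary (fraction, with percent):

explained: PC1 0.5784 (57.84%), PC2 0.3922 (39.22%), PC3 0.0294 (2.94%);  cumulative: 0.5784, 0.9706, 1


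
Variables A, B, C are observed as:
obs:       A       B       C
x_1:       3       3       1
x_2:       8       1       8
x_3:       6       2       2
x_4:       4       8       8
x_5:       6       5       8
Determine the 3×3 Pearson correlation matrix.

Step 1 — column means:
  mean(A) = (3 + 8 + 6 + 4 + 6) / 5 = 27/5 = 5.4
  mean(B) = (3 + 1 + 2 + 8 + 5) / 5 = 19/5 = 3.8
  mean(C) = (1 + 8 + 2 + 8 + 8) / 5 = 27/5 = 5.4

Step 2 — sample variances and covariances s[i,j] = (1/(n-1)) · Σ_k (x_{k,i} - mean_i) · (x_{k,j} - mean_j), with n-1 = 4:
  s[A,A] = ((-2.4)·(-2.4) + (2.6)·(2.6) + (0.6)·(0.6) + (-1.4)·(-1.4) + (0.6)·(0.6)) / 4 = 15.2/4 = 3.8
  s[A,B] = ((-2.4)·(-0.8) + (2.6)·(-2.8) + (0.6)·(-1.8) + (-1.4)·(4.2) + (0.6)·(1.2)) / 4 = -11.6/4 = -2.9
  s[A,C] = ((-2.4)·(-4.4) + (2.6)·(2.6) + (0.6)·(-3.4) + (-1.4)·(2.6) + (0.6)·(2.6)) / 4 = 13.2/4 = 3.3
  s[B,B] = ((-0.8)·(-0.8) + (-2.8)·(-2.8) + (-1.8)·(-1.8) + (4.2)·(4.2) + (1.2)·(1.2)) / 4 = 30.8/4 = 7.7
  s[B,C] = ((-0.8)·(-4.4) + (-2.8)·(2.6) + (-1.8)·(-3.4) + (4.2)·(2.6) + (1.2)·(2.6)) / 4 = 16.4/4 = 4.1
  s[C,C] = ((-4.4)·(-4.4) + (2.6)·(2.6) + (-3.4)·(-3.4) + (2.6)·(2.6) + (2.6)·(2.6)) / 4 = 51.2/4 = 12.8
  Sample standard deviations s_i = √(s[i,i]):
  s(A) = √(3.8) = 1.9494
  s(B) = √(7.7) = 2.7749
  s(C) = √(12.8) = 3.5777

Step 3 — r_{ij} = s_{ij} / (s_i · s_j):
  r[A,A] = 1 (diagonal).
  r[A,B] = -2.9 / (1.9494 · 2.7749) = -2.9 / 5.4093 = -0.5361
  r[A,C] = 3.3 / (1.9494 · 3.5777) = 3.3 / 6.9742 = 0.4732
  r[B,B] = 1 (diagonal).
  r[B,C] = 4.1 / (2.7749 · 3.5777) = 4.1 / 9.9277 = 0.413
  r[C,C] = 1 (diagonal).

R is symmetric with unit diagonal. Assembling:

R = [[1, -0.5361, 0.4732],
 [-0.5361, 1, 0.413],
 [0.4732, 0.413, 1]]


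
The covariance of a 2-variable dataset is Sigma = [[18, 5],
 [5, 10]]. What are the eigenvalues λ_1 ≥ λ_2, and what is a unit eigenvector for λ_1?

Step 1 — characteristic polynomial of 2×2 Sigma:
  det(Sigma - λI) = λ² - trace · λ + det = 0.
  trace = 18 + 10 = 28, det = 18·10 - (5)² = 155.
Step 2 — discriminant:
  Δ = trace² - 4·det = 784 - 620 = 164.
Step 3 — eigenvalues:
  λ = (trace ± √Δ)/2 = (28 ± 12.8062)/2,
  λ_1 = 20.4031,  λ_2 = 7.5969.

Step 4 — unit eigenvector for λ_1: solve (Sigma - λ_1 I)v = 0. First row:
  (18 - 20.4031)·v_x + (5)·v_y = 0, i.e. (-2.4031)·v_x + (5)·v_y = 0,
  so v ∝ (b, λ_1 - a) = (5, 2.4031) = u.
  ||u|| = √((5)² + (2.4031)²) = √(30.775) ≈ 5.5475,
  v_1 = u/||u|| ≈ (0.9013, 0.4332) (||v_1|| = 1).

λ_1 = 20.4031,  λ_2 = 7.5969;  v_1 ≈ (0.9013, 0.4332)


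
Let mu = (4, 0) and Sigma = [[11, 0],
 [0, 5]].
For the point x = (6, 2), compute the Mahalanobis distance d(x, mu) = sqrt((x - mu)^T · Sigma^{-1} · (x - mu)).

Step 1 — centre the observation: (x - mu) = (2, 2).

Step 2 — invert Sigma. det(Sigma) = 11·5 - (0)² = 55.
  Sigma^{-1} = (1/det) · [[d, -b], [-b, a]] = [[0.0909, 0],
 [0, 0.2]].

Step 3 — form the quadratic (x - mu)^T · Sigma^{-1} · (x - mu):
  Sigma^{-1} · (x - mu) = (0.1818, 0.4).
  (x - mu)^T · [Sigma^{-1} · (x - mu)] = (2)·(0.1818) + (2)·(0.4) = 1.1636.

Step 4 — take square root: d = √(1.1636) ≈ 1.0787.

d(x, mu) = √(1.1636) ≈ 1.0787
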